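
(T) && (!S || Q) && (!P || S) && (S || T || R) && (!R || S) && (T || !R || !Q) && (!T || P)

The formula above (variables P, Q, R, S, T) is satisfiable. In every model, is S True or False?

Suppose S = false.
Unit clause (T) forces T = true.
Unit clause (!P) forces P = false.
But (P) is also a unit clause — contradiction.
So every satisfying assignment has S = True.

True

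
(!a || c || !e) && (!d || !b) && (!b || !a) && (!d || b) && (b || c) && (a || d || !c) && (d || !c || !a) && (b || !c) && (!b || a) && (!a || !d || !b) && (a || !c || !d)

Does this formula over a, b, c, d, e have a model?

No, unsatisfiable

Suppose d = false.
Suppose b = false.
The clause (c) is unit, so c = true.
That conflicts with the unit clause (!c).
Undo b and try b = true.
The clause (!a) is unit, so a = false.
That conflicts with the unit clause (a).
Either choice for b ends in contradiction.
Undo d and try d = true.
The clause (!b) is unit, so b = false.
That conflicts with the unit clause (b).
Either choice for d ends in contradiction.
No assignment satisfies every clause.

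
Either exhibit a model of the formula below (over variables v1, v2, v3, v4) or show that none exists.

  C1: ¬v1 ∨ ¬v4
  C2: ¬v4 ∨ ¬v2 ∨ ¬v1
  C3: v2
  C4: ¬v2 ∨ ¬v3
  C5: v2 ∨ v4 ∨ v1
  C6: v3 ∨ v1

The clause (v2) is unit, so v2 = True.
The clause (¬v3) is unit, so v3 = False.
The clause (v1) is unit, so v1 = True.
The clause (¬v4) is unit, so v4 = False.
All clauses are satisfied.

v1: True, v2: True, v3: False, v4: False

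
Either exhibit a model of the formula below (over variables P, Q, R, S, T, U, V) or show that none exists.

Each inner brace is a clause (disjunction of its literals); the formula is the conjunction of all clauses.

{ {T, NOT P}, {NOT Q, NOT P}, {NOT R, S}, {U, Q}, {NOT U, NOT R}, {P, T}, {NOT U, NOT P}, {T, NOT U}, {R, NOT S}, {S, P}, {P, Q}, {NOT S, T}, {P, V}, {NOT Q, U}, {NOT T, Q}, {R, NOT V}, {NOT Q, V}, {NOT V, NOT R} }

Branch on T: set T = true.
(Q) alone gives Q = true.
(NOT P) alone gives P = false.
(S) alone gives S = true.
(R) alone gives R = true.
(NOT U) alone gives U = false.
Now (U) is unsatisfied and unit — conflict.
Undo T and try T = false.
(NOT P) alone gives P = false.
Now (P) is unsatisfied and unit — conflict.
Either choice for T ends in contradiction.

UNSATISFIABLE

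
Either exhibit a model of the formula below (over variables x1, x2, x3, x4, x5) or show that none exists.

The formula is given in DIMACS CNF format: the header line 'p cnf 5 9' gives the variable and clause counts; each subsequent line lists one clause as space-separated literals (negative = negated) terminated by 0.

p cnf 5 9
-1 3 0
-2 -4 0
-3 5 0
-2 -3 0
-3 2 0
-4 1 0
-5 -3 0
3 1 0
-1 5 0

UNSATISFIABLE

Suppose x1 = False.
Unit clause (¬x4) forces x4 = False.
Unit clause (x3) forces x3 = True.
Unit clause (x5) forces x5 = True.
That conflicts with the unit clause (¬x5).
That branch fails; take x1 = True instead.
Unit clause (x3) forces x3 = True.
Unit clause (x5) forces x5 = True.
That conflicts with the unit clause (¬x5).
Neither x1 = True nor x1 = False works.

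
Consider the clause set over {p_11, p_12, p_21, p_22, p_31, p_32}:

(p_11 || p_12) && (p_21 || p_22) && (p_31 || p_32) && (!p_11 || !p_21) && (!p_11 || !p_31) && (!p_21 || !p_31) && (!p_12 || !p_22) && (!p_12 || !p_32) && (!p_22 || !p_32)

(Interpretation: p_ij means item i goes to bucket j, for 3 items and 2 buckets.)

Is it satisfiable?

Try p_11 = true.
(!p_21) alone gives p_21 = false.
(p_22) alone gives p_22 = true.
(!p_31) alone gives p_31 = false.
(p_32) alone gives p_32 = true.
But (!p_32) is also a unit clause — contradiction.
Undo p_11 and try p_11 = false.
(p_12) alone gives p_12 = true.
(!p_22) alone gives p_22 = false.
(p_21) alone gives p_21 = true.
(!p_31) alone gives p_31 = false.
(p_32) alone gives p_32 = true.
But (!p_32) is also a unit clause — contradiction.
Either choice for p_11 ends in contradiction.
No assignment satisfies every clause.

No, unsatisfiable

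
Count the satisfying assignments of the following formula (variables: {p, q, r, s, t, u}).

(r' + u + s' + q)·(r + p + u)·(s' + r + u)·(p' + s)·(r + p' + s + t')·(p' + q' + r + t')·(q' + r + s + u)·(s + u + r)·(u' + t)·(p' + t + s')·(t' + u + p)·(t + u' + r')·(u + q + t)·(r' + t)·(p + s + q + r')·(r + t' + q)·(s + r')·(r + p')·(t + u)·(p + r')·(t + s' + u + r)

5

There are 2^6 = 64 truth assignments over (p, q, r, s, t, u).
Split on q. With q = 1, the clauses containing q are satisfied and q' drops from the rest; 4 of the 2^5 = 32 assignments to the other variables satisfy what remains.
With q = 0, by the same count on the reduced clause set, 1 assignment works.
(One model: p=F, q=T, r=F, s=F, t=T, u=T.)
Total: 4 + 1 = 5.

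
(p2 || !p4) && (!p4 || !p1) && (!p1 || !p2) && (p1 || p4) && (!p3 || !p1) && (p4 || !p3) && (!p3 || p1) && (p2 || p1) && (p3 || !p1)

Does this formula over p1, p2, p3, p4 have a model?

Satisfiable

Branch on p2: set p2 = true.
From the singleton clause (!p1), p1 = false.
From the singleton clause (p4), p4 = true.
From the singleton clause (!p3), p3 = false.
All clauses are satisfied.
A satisfying assignment: p1: false; p2: true; p3: false; p4: true.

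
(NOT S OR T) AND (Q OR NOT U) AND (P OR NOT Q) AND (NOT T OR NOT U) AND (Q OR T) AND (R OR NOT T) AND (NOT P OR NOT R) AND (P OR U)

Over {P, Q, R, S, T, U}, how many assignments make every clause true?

2

There are 2^6 = 64 truth assignments over (P, Q, R, S, T, U).
Split on P. With P = true, the clauses containing P are satisfied and NOT P drops from the rest; 2 of the 2^5 = 32 assignments to the other variables satisfy what remains.
With P = false, by the same count on the reduced clause set, 0 assignments work.
Total: 2 + 0 = 2.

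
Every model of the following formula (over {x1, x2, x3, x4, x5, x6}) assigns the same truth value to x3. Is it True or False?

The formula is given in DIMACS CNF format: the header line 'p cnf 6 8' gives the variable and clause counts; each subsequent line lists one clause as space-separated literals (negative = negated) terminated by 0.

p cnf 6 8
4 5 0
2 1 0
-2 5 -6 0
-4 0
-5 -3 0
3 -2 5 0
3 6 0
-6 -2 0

False

Suppose x3 = True.
The clause (¬x4) is unit, so x4 = False.
The clause (x5) is unit, so x5 = True.
Now (¬x5) is unsatisfied and unit — conflict.
So every satisfying assignment has x3 = False.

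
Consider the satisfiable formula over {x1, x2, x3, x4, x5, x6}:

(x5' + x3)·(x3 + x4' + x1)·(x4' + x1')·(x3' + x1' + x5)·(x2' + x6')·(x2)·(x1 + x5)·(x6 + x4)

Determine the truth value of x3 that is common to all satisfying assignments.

True

Suppose x3 = 0.
Unit clause (x5') forces x5 = 0.
Unit clause (x2) forces x2 = 1.
Unit clause (x6') forces x6 = 0.
Unit clause (x1) forces x1 = 1.
Unit clause (x4') forces x4 = 0.
That conflicts with the unit clause (x4).
So every satisfying assignment has x3 = True.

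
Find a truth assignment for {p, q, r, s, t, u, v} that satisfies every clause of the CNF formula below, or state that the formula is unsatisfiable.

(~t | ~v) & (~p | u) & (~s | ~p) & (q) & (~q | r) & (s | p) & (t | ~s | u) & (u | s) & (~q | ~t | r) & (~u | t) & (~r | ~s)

p ↦ 1; q ↦ 1; r ↦ 1; s ↦ 0; t ↦ 1; u ↦ 1; v ↦ 0

From the singleton clause (q), q = 1.
From the singleton clause (r), r = 1.
From the singleton clause (~s), s = 0.
From the singleton clause (p), p = 1.
From the singleton clause (u), u = 1.
From the singleton clause (t), t = 1.
From the singleton clause (~v), v = 0.
Every clause now holds.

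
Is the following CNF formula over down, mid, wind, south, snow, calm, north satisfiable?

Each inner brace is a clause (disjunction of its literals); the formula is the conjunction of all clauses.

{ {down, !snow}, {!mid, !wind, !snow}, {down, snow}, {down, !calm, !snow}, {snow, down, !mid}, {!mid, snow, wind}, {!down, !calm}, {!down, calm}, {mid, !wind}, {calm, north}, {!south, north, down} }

Unsatisfiable

Suppose down = true.
From the singleton clause (!calm), calm = false.
But (calm) is also a unit clause — contradiction.
Undo down and try down = false.
From the singleton clause (!snow), snow = false.
But (snow) is also a unit clause — contradiction.
Both values of down lead to a conflict.
No assignment satisfies every clause.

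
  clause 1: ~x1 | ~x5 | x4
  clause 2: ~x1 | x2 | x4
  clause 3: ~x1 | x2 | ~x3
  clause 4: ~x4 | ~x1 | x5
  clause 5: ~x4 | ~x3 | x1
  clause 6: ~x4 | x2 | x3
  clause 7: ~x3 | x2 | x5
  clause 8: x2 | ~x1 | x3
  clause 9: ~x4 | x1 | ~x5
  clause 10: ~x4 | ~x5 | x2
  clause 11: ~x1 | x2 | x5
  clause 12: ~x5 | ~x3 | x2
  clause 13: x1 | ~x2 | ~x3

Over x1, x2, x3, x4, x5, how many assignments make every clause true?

There are 2^5 = 32 truth assignments over (x1, x2, x3, x4, x5).
Split on x2. With x2 = 1, the clauses containing x2 are satisfied and ~x2 drops from the rest; 7 of the 2^4 = 16 assignments to the other variables satisfy what remains.
With x2 = 0, by the same count on the reduced clause set, 2 assignments work.
Total: 7 + 2 = 9.

9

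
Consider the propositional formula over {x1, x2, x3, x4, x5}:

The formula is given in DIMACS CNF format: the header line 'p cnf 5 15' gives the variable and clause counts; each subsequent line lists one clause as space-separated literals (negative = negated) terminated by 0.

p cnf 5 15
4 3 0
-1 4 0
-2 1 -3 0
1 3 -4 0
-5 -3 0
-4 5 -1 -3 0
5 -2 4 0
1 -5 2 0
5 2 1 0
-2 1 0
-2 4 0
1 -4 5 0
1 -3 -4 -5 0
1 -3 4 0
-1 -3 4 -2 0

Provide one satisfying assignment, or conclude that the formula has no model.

Try x4 = True.
Try x1 = True.
Try x5 = False.
Unit clause (¬x3) forces x3 = False.
No clause remains; x2 is free.

x1 ↦ True,  x2 ↦ False,  x3 ↦ False,  x4 ↦ True,  x5 ↦ False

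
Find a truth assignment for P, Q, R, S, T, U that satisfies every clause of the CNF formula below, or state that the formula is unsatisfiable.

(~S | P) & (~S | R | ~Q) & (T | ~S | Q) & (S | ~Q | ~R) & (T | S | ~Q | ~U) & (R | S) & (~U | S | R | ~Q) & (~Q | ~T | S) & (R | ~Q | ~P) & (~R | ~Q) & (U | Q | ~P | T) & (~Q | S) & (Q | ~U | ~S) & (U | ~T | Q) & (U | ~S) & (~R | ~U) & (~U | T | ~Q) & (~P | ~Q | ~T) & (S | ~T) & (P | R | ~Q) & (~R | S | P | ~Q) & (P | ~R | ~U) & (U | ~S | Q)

Try S = 0.
The clause (R) is unit, so R = 1.
The clause (~Q) is unit, so Q = 0.
The clause (~U) is unit, so U = 0.
The clause (~T) is unit, so T = 0.
The clause (~P) is unit, so P = 0.
Every clause now holds.

P ↦ 0; Q ↦ 0; R ↦ 1; S ↦ 0; T ↦ 0; U ↦ 0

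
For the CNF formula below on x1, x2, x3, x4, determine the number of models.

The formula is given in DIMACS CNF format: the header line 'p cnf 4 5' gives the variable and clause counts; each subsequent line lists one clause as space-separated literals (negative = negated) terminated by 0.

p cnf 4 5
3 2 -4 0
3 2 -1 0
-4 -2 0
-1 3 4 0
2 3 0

There are 2^4 = 16 truth assignments over (x1, x2, x3, x4).
Check each against the 5 clauses (columns in the order x1, x2, x3, x4):
  F F F F  ✗ fails (x2 ∨ x3)
  F F F T  ✗ fails (x3 ∨ x2 ∨ ¬x4)
  F F T F  ✓ satisfies all
  F F T T  ✓ satisfies all
  F T F F  ✓ satisfies all
  F T F T  ✗ fails (¬x4 ∨ ¬x2)
  F T T F  ✓ satisfies all
  F T T T  ✗ fails (¬x4 ∨ ¬x2)
  T F F F  ✗ fails (x3 ∨ x2 ∨ ¬x1)
  T F F T  ✗ fails (x3 ∨ x2 ∨ ¬x4)
  T F T F  ✓ satisfies all
  T F T T  ✓ satisfies all
  T T F F  ✗ fails (¬x1 ∨ x3 ∨ x4)
  T T F T  ✗ fails (¬x4 ∨ ¬x2)
  T T T F  ✓ satisfies all
  T T T T  ✗ fails (¬x4 ∨ ¬x2)
7 of the 16 rows are models.

7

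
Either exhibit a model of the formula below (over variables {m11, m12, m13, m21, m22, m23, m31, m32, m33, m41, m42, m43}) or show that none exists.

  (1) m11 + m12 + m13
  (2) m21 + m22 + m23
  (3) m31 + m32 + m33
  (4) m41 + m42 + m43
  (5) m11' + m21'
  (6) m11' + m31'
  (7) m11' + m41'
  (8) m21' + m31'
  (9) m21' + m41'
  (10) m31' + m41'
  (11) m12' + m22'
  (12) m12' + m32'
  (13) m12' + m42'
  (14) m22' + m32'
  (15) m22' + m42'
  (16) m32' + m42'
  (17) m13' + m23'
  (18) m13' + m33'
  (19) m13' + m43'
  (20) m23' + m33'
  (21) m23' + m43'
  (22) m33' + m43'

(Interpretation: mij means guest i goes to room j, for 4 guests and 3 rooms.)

UNSATISFIABLE

Suppose m11 = 0.
Suppose m12 = 1.
From the singleton clause (m22'), m22 = 0.
From the singleton clause (m32'), m32 = 0.
From the singleton clause (m42'), m42 = 0.
Suppose m21 = 1.
From the singleton clause (m31'), m31 = 0.
From the singleton clause (m33), m33 = 1.
From the singleton clause (m41'), m41 = 0.
From the singleton clause (m43), m43 = 1.
But (m43') is also a unit clause — contradiction.
Backtrack on m21: now try m21 = 0.
From the singleton clause (m23), m23 = 1.
From the singleton clause (m13'), m13 = 0.
From the singleton clause (m33'), m33 = 0.
From the singleton clause (m31), m31 = 1.
From the singleton clause (m41'), m41 = 0.
From the singleton clause (m43), m43 = 1.
But (m43') is also a unit clause — contradiction.
Either choice for m21 ends in contradiction.
Backtrack on m12: now try m12 = 0.
From the singleton clause (m13), m13 = 1.
From the singleton clause (m23'), m23 = 0.
From the singleton clause (m33'), m33 = 0.
From the singleton clause (m43'), m43 = 0.
Suppose m21 = 1.
From the singleton clause (m31'), m31 = 0.
From the singleton clause (m32), m32 = 1.
From the singleton clause (m41'), m41 = 0.
From the singleton clause (m42), m42 = 1.
But (m42') is also a unit clause — contradiction.
Backtrack on m21: now try m21 = 0.
From the singleton clause (m22), m22 = 1.
From the singleton clause (m32'), m32 = 0.
From the singleton clause (m31), m31 = 1.
From the singleton clause (m41'), m41 = 0.
From the singleton clause (m42), m42 = 1.
But (m42') is also a unit clause — contradiction.
Either choice for m21 ends in contradiction.
Either choice for m12 ends in contradiction.
Backtrack on m11: now try m11 = 1.
From the singleton clause (m21'), m21 = 0.
From the singleton clause (m31'), m31 = 0.
From the singleton clause (m41'), m41 = 0.
Suppose m22 = 1.
From the singleton clause (m12'), m12 = 0.
From the singleton clause (m32'), m32 = 0.
From the singleton clause (m33), m33 = 1.
From the singleton clause (m42'), m42 = 0.
From the singleton clause (m43), m43 = 1.
But (m43') is also a unit clause — contradiction.
Backtrack on m22: now try m22 = 0.
From the singleton clause (m23), m23 = 1.
From the singleton clause (m13'), m13 = 0.
From the singleton clause (m33'), m33 = 0.
From the singleton clause (m32), m32 = 1.
From the singleton clause (m12'), m12 = 0.
From the singleton clause (m42'), m42 = 0.
From the singleton clause (m43), m43 = 1.
But (m43') is also a unit clause — contradiction.
Either choice for m22 ends in contradiction.
Either choice for m11 ends in contradiction.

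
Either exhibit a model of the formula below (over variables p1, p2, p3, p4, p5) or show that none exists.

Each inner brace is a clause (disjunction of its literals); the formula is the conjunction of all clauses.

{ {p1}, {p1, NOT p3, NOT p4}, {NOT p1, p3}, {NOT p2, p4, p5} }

From the singleton clause (p1), p1 = true.
From the singleton clause (p3), p3 = true.
Case p2 = true:
Case p4 = true:
All clauses hold; p5 can take either value.

p1: true, p2: true, p3: true, p4: true, p5: true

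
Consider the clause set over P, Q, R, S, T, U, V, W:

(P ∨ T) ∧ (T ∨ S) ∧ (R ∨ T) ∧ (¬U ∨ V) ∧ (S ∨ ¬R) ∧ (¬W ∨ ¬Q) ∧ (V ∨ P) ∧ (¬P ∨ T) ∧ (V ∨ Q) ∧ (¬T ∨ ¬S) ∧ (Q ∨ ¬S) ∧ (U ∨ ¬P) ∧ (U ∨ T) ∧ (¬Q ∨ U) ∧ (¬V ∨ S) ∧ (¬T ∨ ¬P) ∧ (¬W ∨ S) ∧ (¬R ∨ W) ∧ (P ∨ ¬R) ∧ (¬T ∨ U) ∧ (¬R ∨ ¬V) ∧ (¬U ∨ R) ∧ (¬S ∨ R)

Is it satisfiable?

No

Suppose P = True.
From the singleton clause (T), T = True.
But (¬T) is also a unit clause — contradiction.
That branch fails; take P = False instead.
From the singleton clause (T), T = True.
From the singleton clause (V), V = True.
From the singleton clause (¬S), S = False.
But (S) is also a unit clause — contradiction.
Either choice for P ends in contradiction.
No assignment satisfies every clause.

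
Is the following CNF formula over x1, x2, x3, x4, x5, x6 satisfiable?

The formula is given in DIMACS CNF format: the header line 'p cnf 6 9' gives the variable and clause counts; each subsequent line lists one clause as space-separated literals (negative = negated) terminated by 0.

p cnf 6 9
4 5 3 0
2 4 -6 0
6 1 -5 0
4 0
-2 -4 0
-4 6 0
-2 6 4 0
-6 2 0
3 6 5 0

(x4) alone gives x4 = True.
(¬x2) alone gives x2 = False.
(x6) alone gives x6 = True.
That conflicts with the unit clause (¬x6).
No assignment satisfies every clause.

No, unsatisfiable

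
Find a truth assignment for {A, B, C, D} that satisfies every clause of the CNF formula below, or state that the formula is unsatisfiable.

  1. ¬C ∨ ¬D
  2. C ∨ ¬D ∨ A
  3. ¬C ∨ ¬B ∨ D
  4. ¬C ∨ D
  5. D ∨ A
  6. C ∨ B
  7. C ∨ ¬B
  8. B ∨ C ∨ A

UNSATISFIABLE

Try C = False.
(B) alone gives B = True.
That conflicts with the unit clause (¬B).
That branch fails; take C = True instead.
(¬D) alone gives D = False.
That conflicts with the unit clause (D).
Neither C = True nor C = False works.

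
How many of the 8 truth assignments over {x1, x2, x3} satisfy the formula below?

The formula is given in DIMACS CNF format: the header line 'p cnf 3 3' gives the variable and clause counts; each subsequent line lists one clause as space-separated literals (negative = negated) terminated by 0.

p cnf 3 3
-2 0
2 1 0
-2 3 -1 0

There are 2^3 = 8 truth assignments over (x1, x2, x3).
Check each against the 3 clauses (columns in the order x1, x2, x3):
  F F F  ✗ fails (x2 ∨ x1)
  F F T  ✗ fails (x2 ∨ x1)
  F T F  ✗ fails (¬x2)
  F T T  ✗ fails (¬x2)
  T F F  ✓ satisfies all
  T F T  ✓ satisfies all
  T T F  ✗ fails (¬x2)
  T T T  ✗ fails (¬x2)
2 of the 8 rows are models.

2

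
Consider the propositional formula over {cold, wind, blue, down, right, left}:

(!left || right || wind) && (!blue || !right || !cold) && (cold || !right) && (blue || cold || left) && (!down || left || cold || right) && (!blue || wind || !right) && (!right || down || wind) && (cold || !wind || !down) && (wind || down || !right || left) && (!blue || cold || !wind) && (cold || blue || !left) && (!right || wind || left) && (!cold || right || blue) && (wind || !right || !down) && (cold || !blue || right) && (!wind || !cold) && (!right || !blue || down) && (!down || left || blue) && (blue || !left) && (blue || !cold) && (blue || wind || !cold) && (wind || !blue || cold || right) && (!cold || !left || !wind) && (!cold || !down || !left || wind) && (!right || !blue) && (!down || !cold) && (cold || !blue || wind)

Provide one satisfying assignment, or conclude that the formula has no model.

cold ↦ true,  wind ↦ false,  blue ↦ true,  down ↦ false,  right ↦ false,  left ↦ false

Suppose cold = true.
From the singleton clause (!wind), wind = false.
From the singleton clause (blue), blue = true.
From the singleton clause (!right), right = false.
From the singleton clause (!left), left = false.
From the singleton clause (!down), down = false.
This assignment satisfies each clause.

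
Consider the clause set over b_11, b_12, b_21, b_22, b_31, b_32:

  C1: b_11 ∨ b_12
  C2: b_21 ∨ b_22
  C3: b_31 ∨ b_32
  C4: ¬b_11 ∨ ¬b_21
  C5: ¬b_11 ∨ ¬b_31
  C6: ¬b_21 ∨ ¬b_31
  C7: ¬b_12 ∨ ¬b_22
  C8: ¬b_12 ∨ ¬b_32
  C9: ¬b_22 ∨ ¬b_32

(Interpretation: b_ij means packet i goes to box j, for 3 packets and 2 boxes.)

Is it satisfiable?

No, unsatisfiable

Suppose b_11 = True.
The clause (¬b_21) is unit, so b_21 = False.
The clause (b_22) is unit, so b_22 = True.
The clause (¬b_31) is unit, so b_31 = False.
The clause (b_32) is unit, so b_32 = True.
But (¬b_32) is also a unit clause — contradiction.
That branch fails; take b_11 = False instead.
The clause (b_12) is unit, so b_12 = True.
The clause (¬b_22) is unit, so b_22 = False.
The clause (b_21) is unit, so b_21 = True.
The clause (¬b_31) is unit, so b_31 = False.
The clause (b_32) is unit, so b_32 = True.
But (¬b_32) is also a unit clause — contradiction.
Either choice for b_11 ends in contradiction.
No assignment satisfies every clause.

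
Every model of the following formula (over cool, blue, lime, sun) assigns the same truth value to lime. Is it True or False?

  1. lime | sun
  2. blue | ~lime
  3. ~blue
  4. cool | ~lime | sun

False

Suppose lime = 1.
Unit clause (blue) forces blue = 1.
That conflicts with the unit clause (~blue).
So every satisfying assignment has lime = False.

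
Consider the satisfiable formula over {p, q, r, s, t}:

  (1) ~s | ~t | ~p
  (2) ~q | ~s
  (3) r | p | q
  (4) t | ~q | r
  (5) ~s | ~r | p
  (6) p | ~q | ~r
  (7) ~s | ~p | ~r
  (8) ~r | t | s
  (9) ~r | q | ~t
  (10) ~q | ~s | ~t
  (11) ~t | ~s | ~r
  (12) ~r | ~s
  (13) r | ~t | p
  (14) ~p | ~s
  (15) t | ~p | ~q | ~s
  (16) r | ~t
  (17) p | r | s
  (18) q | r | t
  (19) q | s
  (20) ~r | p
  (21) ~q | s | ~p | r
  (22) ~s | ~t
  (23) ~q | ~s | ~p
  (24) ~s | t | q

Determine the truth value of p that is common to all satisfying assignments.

Suppose p = 0.
From the singleton clause (~r), r = 0.
From the singleton clause (q), q = 1.
From the singleton clause (~s), s = 0.
Now (s) is unsatisfied and unit — conflict.
So every satisfying assignment has p = True.

True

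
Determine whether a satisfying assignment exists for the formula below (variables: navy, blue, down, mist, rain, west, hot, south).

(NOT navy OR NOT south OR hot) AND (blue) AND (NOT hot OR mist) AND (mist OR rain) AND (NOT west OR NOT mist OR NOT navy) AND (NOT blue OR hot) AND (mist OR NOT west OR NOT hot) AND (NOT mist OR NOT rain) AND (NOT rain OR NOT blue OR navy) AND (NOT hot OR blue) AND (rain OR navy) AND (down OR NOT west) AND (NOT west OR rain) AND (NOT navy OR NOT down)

From the singleton clause (blue), blue = true.
From the singleton clause (hot), hot = true.
From the singleton clause (mist), mist = true.
From the singleton clause (NOT rain), rain = false.
From the singleton clause (navy), navy = true.
From the singleton clause (NOT west), west = false.
From the singleton clause (NOT down), down = false.
No clause remains; south is free.
A satisfying assignment: navy: true, blue: true, down: false, mist: true, rain: false, west: false, hot: true, south: false.

Yes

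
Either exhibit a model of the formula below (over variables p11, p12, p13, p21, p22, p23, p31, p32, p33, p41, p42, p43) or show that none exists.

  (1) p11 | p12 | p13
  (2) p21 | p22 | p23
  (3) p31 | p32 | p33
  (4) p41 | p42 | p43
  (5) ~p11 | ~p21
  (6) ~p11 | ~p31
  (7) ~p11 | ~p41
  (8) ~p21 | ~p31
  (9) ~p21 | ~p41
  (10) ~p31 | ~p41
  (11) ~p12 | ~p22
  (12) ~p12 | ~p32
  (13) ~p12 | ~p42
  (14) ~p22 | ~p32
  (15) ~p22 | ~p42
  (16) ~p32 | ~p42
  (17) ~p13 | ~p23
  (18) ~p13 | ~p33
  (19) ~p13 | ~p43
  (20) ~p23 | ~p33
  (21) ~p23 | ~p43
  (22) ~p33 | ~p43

UNSATISFIABLE

Case p11 = 0:
Case p12 = 1:
(~p22) alone gives p22 = 0.
(~p32) alone gives p32 = 0.
(~p42) alone gives p42 = 0.
Case p21 = 1:
(~p31) alone gives p31 = 0.
(p33) alone gives p33 = 1.
(~p41) alone gives p41 = 0.
(p43) alone gives p43 = 1.
But (~p43) is also a unit clause — contradiction.
Backtrack on p21: now try p21 = 0.
(p23) alone gives p23 = 1.
(~p13) alone gives p13 = 0.
(~p33) alone gives p33 = 0.
(p31) alone gives p31 = 1.
(~p41) alone gives p41 = 0.
(p43) alone gives p43 = 1.
But (~p43) is also a unit clause — contradiction.
Both values of p21 lead to a conflict.
Backtrack on p12: now try p12 = 0.
(p13) alone gives p13 = 1.
(~p23) alone gives p23 = 0.
(~p33) alone gives p33 = 0.
(~p43) alone gives p43 = 0.
Case p21 = 1:
(~p31) alone gives p31 = 0.
(p32) alone gives p32 = 1.
(~p41) alone gives p41 = 0.
(p42) alone gives p42 = 1.
But (~p42) is also a unit clause — contradiction.
Backtrack on p21: now try p21 = 0.
(p22) alone gives p22 = 1.
(~p32) alone gives p32 = 0.
(p31) alone gives p31 = 1.
(~p41) alone gives p41 = 0.
(p42) alone gives p42 = 1.
But (~p42) is also a unit clause — contradiction.
Both values of p21 lead to a conflict.
Both values of p12 lead to a conflict.
Backtrack on p11: now try p11 = 1.
(~p21) alone gives p21 = 0.
(~p31) alone gives p31 = 0.
(~p41) alone gives p41 = 0.
Case p22 = 1:
(~p12) alone gives p12 = 0.
(~p32) alone gives p32 = 0.
(p33) alone gives p33 = 1.
(~p42) alone gives p42 = 0.
(p43) alone gives p43 = 1.
But (~p43) is also a unit clause — contradiction.
Backtrack on p22: now try p22 = 0.
(p23) alone gives p23 = 1.
(~p13) alone gives p13 = 0.
(~p33) alone gives p33 = 0.
(p32) alone gives p32 = 1.
(~p12) alone gives p12 = 0.
(~p42) alone gives p42 = 0.
(p43) alone gives p43 = 1.
But (~p43) is also a unit clause — contradiction.
Both values of p22 lead to a conflict.
Both values of p11 lead to a conflict.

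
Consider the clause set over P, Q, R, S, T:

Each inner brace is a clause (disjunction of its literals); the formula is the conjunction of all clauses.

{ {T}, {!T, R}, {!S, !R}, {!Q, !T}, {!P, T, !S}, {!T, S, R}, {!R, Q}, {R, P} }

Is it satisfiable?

Unit clause (T) forces T = true.
Unit clause (R) forces R = true.
Unit clause (!S) forces S = false.
Unit clause (!Q) forces Q = false.
But (Q) is also a unit clause — contradiction.
No assignment satisfies every clause.

No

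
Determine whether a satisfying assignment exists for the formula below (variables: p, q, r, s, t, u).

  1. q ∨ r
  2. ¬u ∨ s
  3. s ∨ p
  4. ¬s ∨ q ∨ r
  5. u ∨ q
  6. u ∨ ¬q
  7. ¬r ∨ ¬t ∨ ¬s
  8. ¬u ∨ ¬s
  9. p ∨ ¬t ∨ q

Suppose q = True.
From the singleton clause (u), u = True.
From the singleton clause (s), s = True.
Now (¬s) is unsatisfied and unit — conflict.
That branch fails; take q = False instead.
From the singleton clause (r), r = True.
From the singleton clause (u), u = True.
From the singleton clause (s), s = True.
Now (¬s) is unsatisfied and unit — conflict.
Neither q = True nor q = False works.
No assignment satisfies every clause.

No, unsatisfiable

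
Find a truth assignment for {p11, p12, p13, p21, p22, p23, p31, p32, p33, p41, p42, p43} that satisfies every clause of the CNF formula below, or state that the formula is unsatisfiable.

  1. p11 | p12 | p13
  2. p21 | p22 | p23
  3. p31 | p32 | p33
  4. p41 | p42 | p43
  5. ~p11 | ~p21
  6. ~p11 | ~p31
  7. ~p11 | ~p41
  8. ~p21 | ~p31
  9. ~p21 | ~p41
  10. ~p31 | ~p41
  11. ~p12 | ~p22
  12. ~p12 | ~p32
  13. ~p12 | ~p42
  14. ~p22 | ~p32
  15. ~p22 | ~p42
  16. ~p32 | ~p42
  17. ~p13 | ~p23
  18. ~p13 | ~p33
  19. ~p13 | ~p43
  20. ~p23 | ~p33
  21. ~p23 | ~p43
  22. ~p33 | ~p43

Try p11 = 0.
Try p12 = 1.
Unit clause (~p22) forces p22 = 0.
Unit clause (~p32) forces p32 = 0.
Unit clause (~p42) forces p42 = 0.
Try p21 = 1.
Unit clause (~p31) forces p31 = 0.
Unit clause (p33) forces p33 = 1.
Unit clause (~p41) forces p41 = 0.
Unit clause (p43) forces p43 = 1.
Now (~p43) is unsatisfied and unit — conflict.
That branch fails; take p21 = 0 instead.
Unit clause (p23) forces p23 = 1.
Unit clause (~p13) forces p13 = 0.
Unit clause (~p33) forces p33 = 0.
Unit clause (p31) forces p31 = 1.
Unit clause (~p41) forces p41 = 0.
Unit clause (p43) forces p43 = 1.
Now (~p43) is unsatisfied and unit — conflict.
Either choice for p21 ends in contradiction.
That branch fails; take p12 = 0 instead.
Unit clause (p13) forces p13 = 1.
Unit clause (~p23) forces p23 = 0.
Unit clause (~p33) forces p33 = 0.
Unit clause (~p43) forces p43 = 0.
Try p21 = 1.
Unit clause (~p31) forces p31 = 0.
Unit clause (p32) forces p32 = 1.
Unit clause (~p41) forces p41 = 0.
Unit clause (p42) forces p42 = 1.
Now (~p42) is unsatisfied and unit — conflict.
That branch fails; take p21 = 0 instead.
Unit clause (p22) forces p22 = 1.
Unit clause (~p32) forces p32 = 0.
Unit clause (p31) forces p31 = 1.
Unit clause (~p41) forces p41 = 0.
Unit clause (p42) forces p42 = 1.
Now (~p42) is unsatisfied and unit — conflict.
Either choice for p21 ends in contradiction.
Either choice for p12 ends in contradiction.
That branch fails; take p11 = 1 instead.
Unit clause (~p21) forces p21 = 0.
Unit clause (~p31) forces p31 = 0.
Unit clause (~p41) forces p41 = 0.
Try p22 = 1.
Unit clause (~p12) forces p12 = 0.
Unit clause (~p32) forces p32 = 0.
Unit clause (p33) forces p33 = 1.
Unit clause (~p42) forces p42 = 0.
Unit clause (p43) forces p43 = 1.
Now (~p43) is unsatisfied and unit — conflict.
That branch fails; take p22 = 0 instead.
Unit clause (p23) forces p23 = 1.
Unit clause (~p13) forces p13 = 0.
Unit clause (~p33) forces p33 = 0.
Unit clause (p32) forces p32 = 1.
Unit clause (~p12) forces p12 = 0.
Unit clause (~p42) forces p42 = 0.
Unit clause (p43) forces p43 = 1.
Now (~p43) is unsatisfied and unit — conflict.
Either choice for p22 ends in contradiction.
Either choice for p11 ends in contradiction.

UNSATISFIABLE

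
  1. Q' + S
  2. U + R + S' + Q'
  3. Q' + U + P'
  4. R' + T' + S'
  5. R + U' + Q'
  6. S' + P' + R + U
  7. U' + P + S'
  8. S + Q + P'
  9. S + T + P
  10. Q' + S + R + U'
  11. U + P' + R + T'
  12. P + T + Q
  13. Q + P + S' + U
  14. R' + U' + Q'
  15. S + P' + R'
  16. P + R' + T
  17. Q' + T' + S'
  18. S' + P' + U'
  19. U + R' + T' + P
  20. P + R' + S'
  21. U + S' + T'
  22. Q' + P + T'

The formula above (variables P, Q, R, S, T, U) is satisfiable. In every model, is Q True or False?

Suppose Q = 1.
Unit clause (S) forces S = 1.
Unit clause (T') forces T = 0.
Suppose U = 1.
Unit clause (R) forces R = 1.
That conflicts with the unit clause (R').
Backtrack on U: now try U = 0.
Unit clause (R) forces R = 1.
Unit clause (P') forces P = 0.
That conflicts with the unit clause (P).
Neither U = 1 nor U = 0 works.
So every satisfying assignment has Q = False.

False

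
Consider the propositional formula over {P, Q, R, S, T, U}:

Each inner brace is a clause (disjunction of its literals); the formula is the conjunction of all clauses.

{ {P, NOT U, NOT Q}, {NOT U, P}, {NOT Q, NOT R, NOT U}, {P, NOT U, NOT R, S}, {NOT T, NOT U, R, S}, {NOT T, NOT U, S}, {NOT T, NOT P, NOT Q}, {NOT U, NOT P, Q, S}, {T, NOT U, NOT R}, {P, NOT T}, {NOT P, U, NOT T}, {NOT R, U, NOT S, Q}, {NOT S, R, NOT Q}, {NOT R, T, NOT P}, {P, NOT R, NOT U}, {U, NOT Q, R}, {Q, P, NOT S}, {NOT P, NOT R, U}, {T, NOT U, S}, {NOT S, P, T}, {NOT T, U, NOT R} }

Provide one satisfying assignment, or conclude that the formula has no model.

P ↦ true; Q ↦ false; R ↦ false; S ↦ true; T ↦ false; U ↦ false

Branch on U: set U = false.
Branch on P: set P = true.
The clause (NOT T) is unit, so T = false.
The clause (NOT R) is unit, so R = false.
The clause (NOT Q) is unit, so Q = false.
No clause remains; S is free.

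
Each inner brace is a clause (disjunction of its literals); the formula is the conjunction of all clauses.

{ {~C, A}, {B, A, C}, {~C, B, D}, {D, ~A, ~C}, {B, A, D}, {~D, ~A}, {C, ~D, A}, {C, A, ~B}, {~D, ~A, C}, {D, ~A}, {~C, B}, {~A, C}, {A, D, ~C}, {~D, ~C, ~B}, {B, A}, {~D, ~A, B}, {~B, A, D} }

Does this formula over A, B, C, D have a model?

Suppose C = 0.
(~A) alone gives A = 0.
(B) alone gives B = 1.
Now (~B) is unsatisfied and unit — conflict.
Backtrack on C: now try C = 1.
(A) alone gives A = 1.
(D) alone gives D = 1.
Now (~D) is unsatisfied and unit — conflict.
Either choice for C ends in contradiction.
No assignment satisfies every clause.

Unsatisfiable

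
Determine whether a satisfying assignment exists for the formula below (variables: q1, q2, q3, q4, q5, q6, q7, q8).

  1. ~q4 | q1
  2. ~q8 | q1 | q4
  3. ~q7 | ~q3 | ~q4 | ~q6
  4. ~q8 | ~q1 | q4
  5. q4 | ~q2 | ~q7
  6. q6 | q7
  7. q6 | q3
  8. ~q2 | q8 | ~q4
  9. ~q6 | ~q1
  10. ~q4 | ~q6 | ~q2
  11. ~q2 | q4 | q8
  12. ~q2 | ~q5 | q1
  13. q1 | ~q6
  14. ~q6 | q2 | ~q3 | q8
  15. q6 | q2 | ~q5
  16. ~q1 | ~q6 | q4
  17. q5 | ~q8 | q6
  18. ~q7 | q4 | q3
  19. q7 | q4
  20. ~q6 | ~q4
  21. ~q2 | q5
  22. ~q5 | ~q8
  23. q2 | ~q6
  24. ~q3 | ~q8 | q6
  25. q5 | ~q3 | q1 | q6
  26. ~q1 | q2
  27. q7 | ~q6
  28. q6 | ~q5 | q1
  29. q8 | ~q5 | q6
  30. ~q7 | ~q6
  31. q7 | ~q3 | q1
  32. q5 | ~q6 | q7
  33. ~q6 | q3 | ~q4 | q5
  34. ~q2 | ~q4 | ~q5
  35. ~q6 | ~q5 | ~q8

Branch on q4: set q4 = 0.
From the singleton clause (q7), q7 = 1.
From the singleton clause (~q2), q2 = 0.
From the singleton clause (q3), q3 = 1.
From the singleton clause (~q6), q6 = 0.
From the singleton clause (~q5), q5 = 0.
From the singleton clause (~q8), q8 = 0.
From the singleton clause (q1), q1 = 1.
That conflicts with the unit clause (~q1).
So q4 must be the other value — set q4 = 1.
From the singleton clause (q1), q1 = 1.
From the singleton clause (~q6), q6 = 0.
From the singleton clause (q7), q7 = 1.
From the singleton clause (q3), q3 = 1.
From the singleton clause (~q8), q8 = 0.
From the singleton clause (~q2), q2 = 0.
That conflicts with the unit clause (q2).
Both values of q4 lead to a conflict.
No assignment satisfies every clause.

Unsatisfiable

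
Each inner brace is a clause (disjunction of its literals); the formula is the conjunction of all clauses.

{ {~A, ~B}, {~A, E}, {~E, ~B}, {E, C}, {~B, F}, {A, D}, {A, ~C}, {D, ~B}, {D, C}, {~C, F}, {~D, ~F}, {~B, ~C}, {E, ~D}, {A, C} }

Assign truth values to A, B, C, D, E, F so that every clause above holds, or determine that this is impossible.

Try A = 1.
From the singleton clause (~B), B = 0.
From the singleton clause (E), E = 1.
Try D = 0.
From the singleton clause (C), C = 1.
From the singleton clause (F), F = 1.
Every clause now holds.

A: 1, B: 0, C: 1, D: 0, E: 1, F: 1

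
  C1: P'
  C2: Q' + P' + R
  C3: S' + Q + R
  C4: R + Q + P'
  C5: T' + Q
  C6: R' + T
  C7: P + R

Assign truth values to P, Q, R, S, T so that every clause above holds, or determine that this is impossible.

From the singleton clause (P'), P = 0.
From the singleton clause (R), R = 1.
From the singleton clause (T), T = 1.
From the singleton clause (Q), Q = 1.
All clauses hold; S can take either value.

P ↦ 0; Q ↦ 1; R ↦ 1; S ↦ 0; T ↦ 1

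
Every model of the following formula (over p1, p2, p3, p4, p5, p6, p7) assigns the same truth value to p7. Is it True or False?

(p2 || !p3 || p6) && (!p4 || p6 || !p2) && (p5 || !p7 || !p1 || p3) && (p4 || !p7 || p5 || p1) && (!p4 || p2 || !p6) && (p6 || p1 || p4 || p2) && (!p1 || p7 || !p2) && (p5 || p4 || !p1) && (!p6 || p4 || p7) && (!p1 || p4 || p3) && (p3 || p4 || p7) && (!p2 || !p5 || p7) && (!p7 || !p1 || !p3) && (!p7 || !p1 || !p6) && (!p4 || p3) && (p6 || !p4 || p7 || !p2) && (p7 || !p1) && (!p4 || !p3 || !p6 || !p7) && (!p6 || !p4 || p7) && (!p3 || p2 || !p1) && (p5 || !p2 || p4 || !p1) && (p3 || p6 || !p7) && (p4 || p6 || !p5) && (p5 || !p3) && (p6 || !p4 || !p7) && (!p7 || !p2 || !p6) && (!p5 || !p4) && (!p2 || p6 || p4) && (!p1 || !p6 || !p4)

True

Suppose p7 = false.
(!p1) alone gives p1 = false.
Try p6 = false.
Try p2 = true.
(!p4) alone gives p4 = false.
But (p4) is also a unit clause — contradiction.
Backtrack on p2: now try p2 = false.
(!p3) alone gives p3 = false.
(p4) alone gives p4 = true.
But (!p4) is also a unit clause — contradiction.
Either choice for p2 ends in contradiction.
Backtrack on p6: now try p6 = true.
(p4) alone gives p4 = true.
But (!p4) is also a unit clause — contradiction.
Either choice for p6 ends in contradiction.
So every satisfying assignment has p7 = True.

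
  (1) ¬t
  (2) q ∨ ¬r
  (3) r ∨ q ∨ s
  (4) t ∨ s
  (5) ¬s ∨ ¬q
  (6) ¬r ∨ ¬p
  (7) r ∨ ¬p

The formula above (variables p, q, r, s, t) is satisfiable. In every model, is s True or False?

True

Suppose s = False.
From the singleton clause (¬t), t = False.
But (t) is also a unit clause — contradiction.
So every satisfying assignment has s = True.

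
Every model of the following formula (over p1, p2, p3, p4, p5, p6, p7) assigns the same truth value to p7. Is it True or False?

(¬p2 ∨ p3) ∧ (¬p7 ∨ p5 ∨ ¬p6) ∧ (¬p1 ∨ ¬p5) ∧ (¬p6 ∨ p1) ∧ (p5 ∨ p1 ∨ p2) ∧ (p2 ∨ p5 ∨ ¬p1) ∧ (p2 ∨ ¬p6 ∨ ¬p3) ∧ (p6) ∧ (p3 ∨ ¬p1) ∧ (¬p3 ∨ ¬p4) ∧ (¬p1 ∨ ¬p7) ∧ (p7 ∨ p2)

False

Suppose p7 = True.
From the singleton clause (p6), p6 = True.
From the singleton clause (p5), p5 = True.
From the singleton clause (¬p1), p1 = False.
Now (p1) is unsatisfied and unit — conflict.
So every satisfying assignment has p7 = False.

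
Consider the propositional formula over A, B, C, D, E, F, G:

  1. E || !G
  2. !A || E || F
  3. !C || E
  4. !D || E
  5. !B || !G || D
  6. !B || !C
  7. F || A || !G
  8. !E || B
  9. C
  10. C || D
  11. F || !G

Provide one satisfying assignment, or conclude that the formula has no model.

(C) alone gives C = true.
(E) alone gives E = true.
(!B) alone gives B = false.
That conflicts with the unit clause (B).

UNSATISFIABLE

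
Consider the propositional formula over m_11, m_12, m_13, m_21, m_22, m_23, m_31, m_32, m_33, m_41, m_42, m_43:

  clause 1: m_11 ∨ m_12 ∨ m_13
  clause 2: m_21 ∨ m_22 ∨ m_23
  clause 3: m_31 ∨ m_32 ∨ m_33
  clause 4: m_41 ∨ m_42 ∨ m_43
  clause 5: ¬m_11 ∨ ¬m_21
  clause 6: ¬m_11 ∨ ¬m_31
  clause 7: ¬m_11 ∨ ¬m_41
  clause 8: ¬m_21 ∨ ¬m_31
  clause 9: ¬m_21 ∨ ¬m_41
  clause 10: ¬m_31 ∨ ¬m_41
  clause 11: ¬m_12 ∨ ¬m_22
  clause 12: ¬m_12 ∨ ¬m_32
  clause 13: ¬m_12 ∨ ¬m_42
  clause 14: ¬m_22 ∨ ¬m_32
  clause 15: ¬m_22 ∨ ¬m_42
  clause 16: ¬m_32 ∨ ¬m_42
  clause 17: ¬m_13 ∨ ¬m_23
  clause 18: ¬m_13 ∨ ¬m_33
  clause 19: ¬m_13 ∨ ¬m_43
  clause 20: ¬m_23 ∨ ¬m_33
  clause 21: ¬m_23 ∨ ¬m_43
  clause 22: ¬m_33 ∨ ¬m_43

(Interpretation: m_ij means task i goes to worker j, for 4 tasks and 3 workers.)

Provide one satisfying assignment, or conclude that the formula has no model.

Branch on m_11: set m_11 = False.
Branch on m_12: set m_12 = True.
From the singleton clause (¬m_22), m_22 = False.
From the singleton clause (¬m_32), m_32 = False.
From the singleton clause (¬m_42), m_42 = False.
Branch on m_21: set m_21 = True.
From the singleton clause (¬m_31), m_31 = False.
From the singleton clause (m_33), m_33 = True.
From the singleton clause (¬m_41), m_41 = False.
From the singleton clause (m_43), m_43 = True.
That conflicts with the unit clause (¬m_43).
Backtrack on m_21: now try m_21 = False.
From the singleton clause (m_23), m_23 = True.
From the singleton clause (¬m_13), m_13 = False.
From the singleton clause (¬m_33), m_33 = False.
From the singleton clause (m_31), m_31 = True.
From the singleton clause (¬m_41), m_41 = False.
From the singleton clause (m_43), m_43 = True.
That conflicts with the unit clause (¬m_43).
Both values of m_21 lead to a conflict.
Backtrack on m_12: now try m_12 = False.
From the singleton clause (m_13), m_13 = True.
From the singleton clause (¬m_23), m_23 = False.
From the singleton clause (¬m_33), m_33 = False.
From the singleton clause (¬m_43), m_43 = False.
Branch on m_21: set m_21 = True.
From the singleton clause (¬m_31), m_31 = False.
From the singleton clause (m_32), m_32 = True.
From the singleton clause (¬m_41), m_41 = False.
From the singleton clause (m_42), m_42 = True.
That conflicts with the unit clause (¬m_42).
Backtrack on m_21: now try m_21 = False.
From the singleton clause (m_22), m_22 = True.
From the singleton clause (¬m_32), m_32 = False.
From the singleton clause (m_31), m_31 = True.
From the singleton clause (¬m_41), m_41 = False.
From the singleton clause (m_42), m_42 = True.
That conflicts with the unit clause (¬m_42).
Both values of m_21 lead to a conflict.
Both values of m_12 lead to a conflict.
Backtrack on m_11: now try m_11 = True.
From the singleton clause (¬m_21), m_21 = False.
From the singleton clause (¬m_31), m_31 = False.
From the singleton clause (¬m_41), m_41 = False.
Branch on m_22: set m_22 = True.
From the singleton clause (¬m_12), m_12 = False.
From the singleton clause (¬m_32), m_32 = False.
From the singleton clause (m_33), m_33 = True.
From the singleton clause (¬m_42), m_42 = False.
From the singleton clause (m_43), m_43 = True.
That conflicts with the unit clause (¬m_43).
Backtrack on m_22: now try m_22 = False.
From the singleton clause (m_23), m_23 = True.
From the singleton clause (¬m_13), m_13 = False.
From the singleton clause (¬m_33), m_33 = False.
From the singleton clause (m_32), m_32 = True.
From the singleton clause (¬m_12), m_12 = False.
From the singleton clause (¬m_42), m_42 = False.
From the singleton clause (m_43), m_43 = True.
That conflicts with the unit clause (¬m_43).
Both values of m_22 lead to a conflict.
Both values of m_11 lead to a conflict.

UNSATISFIABLE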